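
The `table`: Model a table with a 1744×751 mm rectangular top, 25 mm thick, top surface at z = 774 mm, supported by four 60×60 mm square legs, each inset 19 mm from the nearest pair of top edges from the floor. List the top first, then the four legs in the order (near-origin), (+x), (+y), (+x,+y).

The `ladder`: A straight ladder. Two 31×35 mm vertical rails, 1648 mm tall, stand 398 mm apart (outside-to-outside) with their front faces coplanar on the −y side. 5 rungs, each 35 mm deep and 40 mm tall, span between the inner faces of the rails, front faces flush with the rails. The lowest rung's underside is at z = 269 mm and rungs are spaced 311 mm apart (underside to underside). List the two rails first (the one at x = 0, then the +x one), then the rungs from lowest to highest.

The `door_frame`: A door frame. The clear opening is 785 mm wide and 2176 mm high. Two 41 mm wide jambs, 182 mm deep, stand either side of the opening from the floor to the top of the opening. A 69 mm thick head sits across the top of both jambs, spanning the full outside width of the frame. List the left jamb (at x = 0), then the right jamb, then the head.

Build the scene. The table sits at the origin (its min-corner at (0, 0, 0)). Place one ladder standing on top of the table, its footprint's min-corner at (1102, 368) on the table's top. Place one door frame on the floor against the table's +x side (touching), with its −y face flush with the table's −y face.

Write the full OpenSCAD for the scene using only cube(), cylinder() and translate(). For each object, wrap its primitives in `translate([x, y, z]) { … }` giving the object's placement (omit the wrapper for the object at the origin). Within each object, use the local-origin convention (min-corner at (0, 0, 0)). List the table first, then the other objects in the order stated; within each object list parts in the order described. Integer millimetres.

translate([0, 0, 749]) cube([1744, 751, 25]);
translate([19, 19, 0]) cube([60, 60, 749]);
translate([1665, 19, 0]) cube([60, 60, 749]);
translate([19, 672, 0]) cube([60, 60, 749]);
translate([1665, 672, 0]) cube([60, 60, 749]);
translate([1102, 368, 774]) {
  cube([31, 35, 1648]);
  translate([367, 0, 0]) cube([31, 35, 1648]);
  translate([31, 0, 269]) cube([336, 35, 40]);
  translate([31, 0, 580]) cube([336, 35, 40]);
  translate([31, 0, 891]) cube([336, 35, 40]);
  translate([31, 0, 1202]) cube([336, 35, 40]);
  translate([31, 0, 1513]) cube([336, 35, 40]);
}
translate([1744, 0, 0]) {
  cube([41, 182, 2176]);
  translate([826, 0, 0]) cube([41, 182, 2176]);
  translate([0, 0, 2176]) cube([867, 182, 69]);
}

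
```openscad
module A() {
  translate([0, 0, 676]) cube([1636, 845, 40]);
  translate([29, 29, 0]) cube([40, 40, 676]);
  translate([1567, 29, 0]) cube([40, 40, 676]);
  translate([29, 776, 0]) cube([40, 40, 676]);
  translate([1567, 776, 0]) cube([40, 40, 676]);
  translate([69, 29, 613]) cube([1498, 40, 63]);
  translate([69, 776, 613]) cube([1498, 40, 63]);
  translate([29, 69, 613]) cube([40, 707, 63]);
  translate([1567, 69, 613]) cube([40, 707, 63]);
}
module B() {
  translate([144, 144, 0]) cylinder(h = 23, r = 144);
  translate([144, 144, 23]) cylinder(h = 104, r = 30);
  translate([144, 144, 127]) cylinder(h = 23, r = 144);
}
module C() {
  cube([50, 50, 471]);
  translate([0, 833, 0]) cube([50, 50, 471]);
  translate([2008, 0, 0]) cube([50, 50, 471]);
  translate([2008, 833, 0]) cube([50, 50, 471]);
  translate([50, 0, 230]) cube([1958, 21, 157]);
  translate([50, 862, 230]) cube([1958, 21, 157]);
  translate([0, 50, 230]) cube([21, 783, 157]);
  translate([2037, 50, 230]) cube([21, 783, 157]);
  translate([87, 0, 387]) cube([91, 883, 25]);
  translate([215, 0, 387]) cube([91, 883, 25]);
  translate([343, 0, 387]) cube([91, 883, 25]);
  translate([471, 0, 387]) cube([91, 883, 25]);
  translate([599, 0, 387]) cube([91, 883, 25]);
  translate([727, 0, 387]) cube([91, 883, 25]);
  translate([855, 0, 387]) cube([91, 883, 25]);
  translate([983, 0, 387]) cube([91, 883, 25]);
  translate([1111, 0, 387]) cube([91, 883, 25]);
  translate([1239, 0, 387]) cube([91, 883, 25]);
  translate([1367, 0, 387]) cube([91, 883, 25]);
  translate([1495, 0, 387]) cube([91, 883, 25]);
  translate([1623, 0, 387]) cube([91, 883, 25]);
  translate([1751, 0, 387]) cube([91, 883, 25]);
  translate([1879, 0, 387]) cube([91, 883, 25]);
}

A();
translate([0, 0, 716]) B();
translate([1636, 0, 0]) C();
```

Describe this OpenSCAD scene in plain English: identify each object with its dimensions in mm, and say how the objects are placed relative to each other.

A is a table: top 1636 mm (x) × 845 mm (y), 40 mm thick, upper face at z = 716 mm, on four 40×40 mm square legs, each inset 29 mm from the nearest pair of top edges, running from z = 0 to the bottom of the top. Four apron rails, 40 mm thick and 63 mm tall, run between adjacent legs with their top edges flush with the underside of the top and their outer faces flush with the legs' outer faces.

B is a spool: two coaxial disc flanges of radius 144 mm and thickness 23 mm, joined by a core cylinder of radius 30 mm and height 104 mm. The lower flange rests on z = 0 and the three cylinders share a vertical axis.

C is a bed frame 2058 mm long (x) by 883 mm wide (y). Four 50×50 mm corner posts, 471 mm tall, at the corners of the footprint. Four rails of 21 mm thickness and 157 mm height run between adjacent posts with their undersides at z = 230 mm, their outer faces flush with the outside of the frame (the two x-running rails run between the posts' inner faces; the two y-running rails run between the posts' inner faces). 15 slats, each 91 mm wide (x) and 25 mm thick, lie across the top of the two x-running rails, running the full 883 mm width of the frame in y; the slats are evenly spaced along x between the inner faces of the end posts with equal gaps (rounded down to the nearest mm) at the −x end and between each pair — any rounding remainder accumulates at the +x end.

The spool is on top of the table. The bed frame is against the table's +x side, with their −y faces flush.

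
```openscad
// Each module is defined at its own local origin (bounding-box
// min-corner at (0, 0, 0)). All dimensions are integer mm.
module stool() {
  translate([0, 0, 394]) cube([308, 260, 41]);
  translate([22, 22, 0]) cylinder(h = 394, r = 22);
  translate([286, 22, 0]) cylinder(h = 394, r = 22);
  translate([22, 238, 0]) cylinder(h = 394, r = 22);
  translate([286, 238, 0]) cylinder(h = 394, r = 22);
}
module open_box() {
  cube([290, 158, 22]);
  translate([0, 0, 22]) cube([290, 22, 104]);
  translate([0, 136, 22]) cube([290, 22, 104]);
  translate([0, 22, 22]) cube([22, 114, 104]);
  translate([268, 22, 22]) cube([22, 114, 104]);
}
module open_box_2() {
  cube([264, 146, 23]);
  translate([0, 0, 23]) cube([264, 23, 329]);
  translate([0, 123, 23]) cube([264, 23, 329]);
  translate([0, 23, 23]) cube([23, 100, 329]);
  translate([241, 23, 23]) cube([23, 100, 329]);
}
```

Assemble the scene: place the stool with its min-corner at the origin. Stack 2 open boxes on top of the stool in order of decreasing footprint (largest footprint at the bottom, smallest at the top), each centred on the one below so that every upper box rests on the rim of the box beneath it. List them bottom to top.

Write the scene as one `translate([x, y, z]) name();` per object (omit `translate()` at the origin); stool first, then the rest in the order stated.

stool();
translate([9, 51, 435]) open_box();
translate([22, 57, 561]) open_box_2();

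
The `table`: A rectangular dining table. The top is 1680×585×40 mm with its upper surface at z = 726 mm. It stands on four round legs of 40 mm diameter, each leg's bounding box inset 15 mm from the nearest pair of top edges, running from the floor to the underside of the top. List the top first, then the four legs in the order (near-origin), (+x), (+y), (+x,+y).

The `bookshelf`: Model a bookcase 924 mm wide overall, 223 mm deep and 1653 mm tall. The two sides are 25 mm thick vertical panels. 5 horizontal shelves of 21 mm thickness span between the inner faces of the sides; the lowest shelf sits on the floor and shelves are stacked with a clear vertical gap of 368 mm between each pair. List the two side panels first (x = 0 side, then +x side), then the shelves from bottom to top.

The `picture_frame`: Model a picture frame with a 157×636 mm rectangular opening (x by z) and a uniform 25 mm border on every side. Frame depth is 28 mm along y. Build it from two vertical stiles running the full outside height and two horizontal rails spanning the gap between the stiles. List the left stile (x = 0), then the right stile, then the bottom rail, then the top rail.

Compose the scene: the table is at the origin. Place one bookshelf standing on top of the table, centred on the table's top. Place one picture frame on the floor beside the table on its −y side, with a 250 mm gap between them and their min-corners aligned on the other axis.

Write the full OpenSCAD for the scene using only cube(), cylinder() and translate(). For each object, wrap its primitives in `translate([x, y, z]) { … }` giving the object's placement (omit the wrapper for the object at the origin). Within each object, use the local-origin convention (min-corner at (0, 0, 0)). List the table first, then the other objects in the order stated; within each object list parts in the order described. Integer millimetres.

translate([0, 0, 686]) cube([1680, 585, 40]);
translate([35, 35, 0]) cylinder(h = 686, r = 20);
translate([1645, 35, 0]) cylinder(h = 686, r = 20);
translate([35, 550, 0]) cylinder(h = 686, r = 20);
translate([1645, 550, 0]) cylinder(h = 686, r = 20);
translate([378, 181, 726]) {
  cube([25, 223, 1653]);
  translate([899, 0, 0]) cube([25, 223, 1653]);
  translate([25, 0, 0]) cube([874, 223, 21]);
  translate([25, 0, 389]) cube([874, 223, 21]);
  translate([25, 0, 778]) cube([874, 223, 21]);
  translate([25, 0, 1167]) cube([874, 223, 21]);
  translate([25, 0, 1556]) cube([874, 223, 21]);
}
translate([0, -278, 0]) {
  cube([25, 28, 686]);
  translate([182, 0, 0]) cube([25, 28, 686]);
  translate([25, 0, 0]) cube([157, 28, 25]);
  translate([25, 0, 661]) cube([157, 28, 25]);
}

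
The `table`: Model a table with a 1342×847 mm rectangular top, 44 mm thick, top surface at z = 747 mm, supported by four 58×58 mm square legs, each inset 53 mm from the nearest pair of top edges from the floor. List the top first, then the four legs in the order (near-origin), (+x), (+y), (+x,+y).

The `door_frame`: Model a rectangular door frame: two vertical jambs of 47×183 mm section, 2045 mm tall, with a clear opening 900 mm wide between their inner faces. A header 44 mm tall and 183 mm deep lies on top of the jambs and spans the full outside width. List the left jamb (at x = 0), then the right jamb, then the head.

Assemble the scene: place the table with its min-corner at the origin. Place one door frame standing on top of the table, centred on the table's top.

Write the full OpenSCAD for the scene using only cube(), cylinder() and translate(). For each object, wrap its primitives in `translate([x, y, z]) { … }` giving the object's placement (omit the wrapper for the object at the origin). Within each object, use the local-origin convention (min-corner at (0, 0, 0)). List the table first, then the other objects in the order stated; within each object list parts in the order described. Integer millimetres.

translate([0, 0, 703]) cube([1342, 847, 44]);
translate([53, 53, 0]) cube([58, 58, 703]);
translate([1231, 53, 0]) cube([58, 58, 703]);
translate([53, 736, 0]) cube([58, 58, 703]);
translate([1231, 736, 0]) cube([58, 58, 703]);
translate([174, 332, 747]) {
  cube([47, 183, 2045]);
  translate([947, 0, 0]) cube([47, 183, 2045]);
  translate([0, 0, 2045]) cube([994, 183, 44]);
}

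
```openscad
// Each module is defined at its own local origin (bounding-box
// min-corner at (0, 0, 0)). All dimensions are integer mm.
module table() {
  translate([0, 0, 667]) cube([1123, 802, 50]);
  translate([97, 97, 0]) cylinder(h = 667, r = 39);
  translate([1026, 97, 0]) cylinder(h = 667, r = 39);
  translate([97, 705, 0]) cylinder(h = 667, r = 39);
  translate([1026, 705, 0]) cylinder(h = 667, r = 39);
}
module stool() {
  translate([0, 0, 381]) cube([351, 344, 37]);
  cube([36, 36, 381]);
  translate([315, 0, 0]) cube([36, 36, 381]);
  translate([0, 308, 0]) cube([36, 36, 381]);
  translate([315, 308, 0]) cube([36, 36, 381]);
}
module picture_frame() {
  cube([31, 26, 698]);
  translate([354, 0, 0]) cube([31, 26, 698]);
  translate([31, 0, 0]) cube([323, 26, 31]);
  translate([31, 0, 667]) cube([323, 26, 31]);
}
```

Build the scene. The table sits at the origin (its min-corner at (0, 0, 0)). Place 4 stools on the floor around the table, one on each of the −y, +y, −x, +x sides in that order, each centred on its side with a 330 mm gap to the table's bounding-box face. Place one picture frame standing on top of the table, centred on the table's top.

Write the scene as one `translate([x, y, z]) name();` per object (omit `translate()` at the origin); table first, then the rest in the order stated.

table();
translate([386, -674, 0]) stool();
translate([386, 1132, 0]) stool();
translate([-681, 229, 0]) stool();
translate([1453, 229, 0]) stool();
translate([369, 388, 717]) picture_frame();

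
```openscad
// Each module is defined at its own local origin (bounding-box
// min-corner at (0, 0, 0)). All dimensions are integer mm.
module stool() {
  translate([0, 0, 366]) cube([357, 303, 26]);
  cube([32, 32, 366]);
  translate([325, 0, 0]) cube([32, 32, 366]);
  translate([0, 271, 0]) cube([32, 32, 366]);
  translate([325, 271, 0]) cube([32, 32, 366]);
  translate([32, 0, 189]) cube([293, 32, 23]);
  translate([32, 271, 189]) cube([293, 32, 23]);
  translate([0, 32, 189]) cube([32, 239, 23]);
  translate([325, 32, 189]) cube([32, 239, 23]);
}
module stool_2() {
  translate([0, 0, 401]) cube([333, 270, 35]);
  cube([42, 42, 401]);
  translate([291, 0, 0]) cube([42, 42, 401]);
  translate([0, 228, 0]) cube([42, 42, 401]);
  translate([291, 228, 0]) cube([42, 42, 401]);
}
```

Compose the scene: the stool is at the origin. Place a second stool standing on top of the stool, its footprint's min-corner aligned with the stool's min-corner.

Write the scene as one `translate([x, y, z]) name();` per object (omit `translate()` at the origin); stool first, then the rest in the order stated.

stool();
translate([0, 0, 392]) stool_2();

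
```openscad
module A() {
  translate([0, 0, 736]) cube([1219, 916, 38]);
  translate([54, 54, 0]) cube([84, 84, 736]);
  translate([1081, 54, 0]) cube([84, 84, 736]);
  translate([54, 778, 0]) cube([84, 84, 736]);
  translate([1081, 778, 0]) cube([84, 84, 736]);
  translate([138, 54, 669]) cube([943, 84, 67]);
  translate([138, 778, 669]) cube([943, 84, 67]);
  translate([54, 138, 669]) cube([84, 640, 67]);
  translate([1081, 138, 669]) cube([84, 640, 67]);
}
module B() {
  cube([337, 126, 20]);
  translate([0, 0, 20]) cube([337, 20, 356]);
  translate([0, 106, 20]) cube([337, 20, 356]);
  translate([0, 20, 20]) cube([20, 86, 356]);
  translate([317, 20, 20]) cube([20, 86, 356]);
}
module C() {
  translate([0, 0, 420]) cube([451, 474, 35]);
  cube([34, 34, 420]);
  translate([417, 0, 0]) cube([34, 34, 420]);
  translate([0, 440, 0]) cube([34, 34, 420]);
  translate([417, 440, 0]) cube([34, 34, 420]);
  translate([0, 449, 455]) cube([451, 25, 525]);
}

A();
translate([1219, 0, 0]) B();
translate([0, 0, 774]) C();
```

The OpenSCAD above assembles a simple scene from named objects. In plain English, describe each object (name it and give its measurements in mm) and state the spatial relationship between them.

A is a table: top 1219 mm (x) × 916 mm (y), 38 mm thick, upper face at z = 774 mm, on four 84×84 mm square legs, each inset 54 mm from the nearest pair of top edges, running from z = 0 to the bottom of the top. Four apron rails, 84 mm thick and 67 mm tall, run between adjacent legs with their top edges flush with the underside of the top and their outer faces flush with the legs' outer faces.

B is an open-topped rectangular box: outside dimensions 337×126×376 mm, with a uniform wall and base thickness of 20 mm. The base is a full 337×126 slab on the floor; four walls sit on top of the base. The front and back walls (the −y and +y sides) span the full width; the two side walls fit between them.

C is a chair. The seat is a 451×474×35 mm slab with its top at z = 455 mm, on four 34×34 mm corner legs (flush with the seat edges, standing on z = 0). A flat backrest 25 mm thick, 525 mm tall, spans the full seat width and rises from the seat top along its +y edge, rear face flush with the rear of the seat.

The open box is against the table's +x side, with their −y faces flush. The chair is on top of the table.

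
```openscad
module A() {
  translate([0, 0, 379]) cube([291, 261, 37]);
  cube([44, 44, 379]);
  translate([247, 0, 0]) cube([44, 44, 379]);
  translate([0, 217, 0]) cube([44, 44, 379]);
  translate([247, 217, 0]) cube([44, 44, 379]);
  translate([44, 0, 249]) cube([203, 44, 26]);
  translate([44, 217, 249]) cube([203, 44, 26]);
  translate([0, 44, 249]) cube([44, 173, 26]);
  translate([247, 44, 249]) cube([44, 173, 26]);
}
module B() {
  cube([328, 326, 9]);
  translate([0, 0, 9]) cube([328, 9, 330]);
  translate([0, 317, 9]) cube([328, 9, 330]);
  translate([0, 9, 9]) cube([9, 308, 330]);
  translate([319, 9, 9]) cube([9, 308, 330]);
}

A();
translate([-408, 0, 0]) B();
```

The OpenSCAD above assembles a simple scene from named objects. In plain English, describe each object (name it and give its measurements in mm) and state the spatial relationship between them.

A is a four-legged stool. The seat is 291×261 mm, 37 mm thick, top at z = 416 mm. It stands on four square legs, each 44×44 mm in cross-section, from z = 0 to the seat underside, each flush with a corner of the seat. Four stretchers, 44 mm wide and 26 mm tall, connect adjacent legs with their undersides at z = 249 mm, each running between the inner faces of the legs it joins and aligned with the legs' outer faces on the other axis.

B is an open-topped rectangular box: outside dimensions 328×326×339 mm, with a uniform wall and base thickness of 9 mm. The base is a full 328×326 slab on the floor; four walls sit on top of the base. The front and back walls (the −y and +y sides) span the full width; the two side walls fit between them.

The open box is on the floor beside the stool on its −x side.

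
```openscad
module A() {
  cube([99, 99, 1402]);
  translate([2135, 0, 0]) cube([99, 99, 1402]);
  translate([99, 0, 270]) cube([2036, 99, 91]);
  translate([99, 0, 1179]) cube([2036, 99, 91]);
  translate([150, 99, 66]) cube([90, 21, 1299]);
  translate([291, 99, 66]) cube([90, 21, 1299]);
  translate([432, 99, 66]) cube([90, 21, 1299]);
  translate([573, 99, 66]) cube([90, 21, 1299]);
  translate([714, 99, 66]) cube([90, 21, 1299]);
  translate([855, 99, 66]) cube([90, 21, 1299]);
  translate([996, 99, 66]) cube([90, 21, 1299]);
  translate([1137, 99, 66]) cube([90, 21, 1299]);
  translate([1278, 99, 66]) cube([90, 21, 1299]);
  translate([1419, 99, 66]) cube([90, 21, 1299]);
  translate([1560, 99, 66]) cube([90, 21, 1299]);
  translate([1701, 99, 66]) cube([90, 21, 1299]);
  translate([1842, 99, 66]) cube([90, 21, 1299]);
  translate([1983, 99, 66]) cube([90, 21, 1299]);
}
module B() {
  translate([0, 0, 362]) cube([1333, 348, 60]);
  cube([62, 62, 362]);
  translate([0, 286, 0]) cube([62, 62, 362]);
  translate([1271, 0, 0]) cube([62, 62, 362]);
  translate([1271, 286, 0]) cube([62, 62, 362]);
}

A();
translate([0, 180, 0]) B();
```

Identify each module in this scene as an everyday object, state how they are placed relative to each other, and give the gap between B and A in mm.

A is a fence section. B is a bench. The bench is on the floor beside the fence section on its +y side. The gap between the bench and the fence section is 60 mm.

The bench's nearest face is 60 mm from the fence section's +y face.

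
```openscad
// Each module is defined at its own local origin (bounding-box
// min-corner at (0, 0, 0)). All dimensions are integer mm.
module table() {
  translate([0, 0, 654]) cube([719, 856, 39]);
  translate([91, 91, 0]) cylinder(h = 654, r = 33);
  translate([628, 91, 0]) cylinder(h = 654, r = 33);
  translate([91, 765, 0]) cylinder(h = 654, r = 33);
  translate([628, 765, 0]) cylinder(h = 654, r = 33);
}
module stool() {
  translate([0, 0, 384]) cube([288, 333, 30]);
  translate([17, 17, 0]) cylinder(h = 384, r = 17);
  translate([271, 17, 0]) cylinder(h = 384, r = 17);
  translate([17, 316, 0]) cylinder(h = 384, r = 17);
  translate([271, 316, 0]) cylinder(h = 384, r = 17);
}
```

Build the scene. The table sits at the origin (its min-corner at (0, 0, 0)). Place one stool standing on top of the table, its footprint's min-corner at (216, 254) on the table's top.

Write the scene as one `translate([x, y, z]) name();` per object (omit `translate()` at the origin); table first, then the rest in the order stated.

table();
translate([216, 254, 693]) stool();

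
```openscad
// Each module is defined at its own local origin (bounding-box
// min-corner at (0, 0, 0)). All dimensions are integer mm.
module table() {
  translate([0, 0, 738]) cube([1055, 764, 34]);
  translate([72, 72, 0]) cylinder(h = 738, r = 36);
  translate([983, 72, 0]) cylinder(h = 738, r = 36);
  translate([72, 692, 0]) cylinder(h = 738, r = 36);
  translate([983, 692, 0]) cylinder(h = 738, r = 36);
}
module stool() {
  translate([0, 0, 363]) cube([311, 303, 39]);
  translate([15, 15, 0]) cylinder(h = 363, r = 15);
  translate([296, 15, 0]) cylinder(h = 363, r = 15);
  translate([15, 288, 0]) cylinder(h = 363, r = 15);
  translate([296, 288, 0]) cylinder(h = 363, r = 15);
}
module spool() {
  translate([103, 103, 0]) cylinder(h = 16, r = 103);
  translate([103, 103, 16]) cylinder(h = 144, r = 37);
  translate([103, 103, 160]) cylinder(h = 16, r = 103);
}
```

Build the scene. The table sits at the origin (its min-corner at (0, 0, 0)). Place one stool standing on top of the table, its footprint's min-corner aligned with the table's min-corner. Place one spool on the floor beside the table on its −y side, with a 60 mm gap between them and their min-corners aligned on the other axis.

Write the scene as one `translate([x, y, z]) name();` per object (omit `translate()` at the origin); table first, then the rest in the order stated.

table();
translate([0, 0, 772]) stool();
translate([0, -266, 0]) spool();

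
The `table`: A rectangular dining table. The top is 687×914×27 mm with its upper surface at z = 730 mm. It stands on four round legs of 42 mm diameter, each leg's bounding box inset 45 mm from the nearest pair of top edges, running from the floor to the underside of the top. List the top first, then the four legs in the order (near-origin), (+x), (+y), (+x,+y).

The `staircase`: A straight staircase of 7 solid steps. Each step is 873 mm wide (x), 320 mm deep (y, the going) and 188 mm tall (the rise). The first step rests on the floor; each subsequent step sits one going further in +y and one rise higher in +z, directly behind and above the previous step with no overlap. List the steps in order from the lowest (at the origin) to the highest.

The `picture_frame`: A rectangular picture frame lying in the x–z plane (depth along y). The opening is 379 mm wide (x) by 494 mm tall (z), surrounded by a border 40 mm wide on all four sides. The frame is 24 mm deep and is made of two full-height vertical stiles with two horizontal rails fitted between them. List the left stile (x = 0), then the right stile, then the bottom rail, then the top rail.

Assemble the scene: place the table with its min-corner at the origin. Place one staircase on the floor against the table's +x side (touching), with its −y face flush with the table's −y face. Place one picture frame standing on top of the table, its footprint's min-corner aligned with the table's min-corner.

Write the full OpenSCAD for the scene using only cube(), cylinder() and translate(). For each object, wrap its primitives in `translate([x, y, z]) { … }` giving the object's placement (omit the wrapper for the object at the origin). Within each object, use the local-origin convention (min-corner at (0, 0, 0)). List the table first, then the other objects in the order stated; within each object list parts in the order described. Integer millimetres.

translate([0, 0, 703]) cube([687, 914, 27]);
translate([66, 66, 0]) cylinder(h = 703, r = 21);
translate([621, 66, 0]) cylinder(h = 703, r = 21);
translate([66, 848, 0]) cylinder(h = 703, r = 21);
translate([621, 848, 0]) cylinder(h = 703, r = 21);
translate([687, 0, 0]) {
  cube([873, 320, 188]);
  translate([0, 320, 188]) cube([873, 320, 188]);
  translate([0, 640, 376]) cube([873, 320, 188]);
  translate([0, 960, 564]) cube([873, 320, 188]);
  translate([0, 1280, 752]) cube([873, 320, 188]);
  translate([0, 1600, 940]) cube([873, 320, 188]);
  translate([0, 1920, 1128]) cube([873, 320, 188]);
}
translate([0, 0, 730]) {
  cube([40, 24, 574]);
  translate([419, 0, 0]) cube([40, 24, 574]);
  translate([40, 0, 0]) cube([379, 24, 40]);
  translate([40, 0, 534]) cube([379, 24, 40]);
}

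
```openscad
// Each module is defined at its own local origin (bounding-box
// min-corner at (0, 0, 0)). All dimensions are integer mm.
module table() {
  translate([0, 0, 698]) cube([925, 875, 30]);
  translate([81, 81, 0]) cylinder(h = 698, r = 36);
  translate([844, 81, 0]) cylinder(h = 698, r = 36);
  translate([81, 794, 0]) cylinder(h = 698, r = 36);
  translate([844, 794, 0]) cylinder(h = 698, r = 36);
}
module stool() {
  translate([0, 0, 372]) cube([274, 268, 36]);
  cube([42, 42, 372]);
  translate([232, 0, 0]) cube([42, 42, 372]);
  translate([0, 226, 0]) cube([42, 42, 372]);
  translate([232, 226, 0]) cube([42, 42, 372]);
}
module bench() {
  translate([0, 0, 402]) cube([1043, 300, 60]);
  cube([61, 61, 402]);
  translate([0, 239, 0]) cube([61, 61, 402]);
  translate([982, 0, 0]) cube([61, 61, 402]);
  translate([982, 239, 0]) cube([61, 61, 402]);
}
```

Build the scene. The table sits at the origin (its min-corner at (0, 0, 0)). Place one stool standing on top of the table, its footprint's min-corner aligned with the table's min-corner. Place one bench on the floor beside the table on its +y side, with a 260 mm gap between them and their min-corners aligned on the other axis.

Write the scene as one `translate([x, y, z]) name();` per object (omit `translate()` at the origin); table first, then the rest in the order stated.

table();
translate([0, 0, 728]) stool();
translate([0, 1135, 0]) bench();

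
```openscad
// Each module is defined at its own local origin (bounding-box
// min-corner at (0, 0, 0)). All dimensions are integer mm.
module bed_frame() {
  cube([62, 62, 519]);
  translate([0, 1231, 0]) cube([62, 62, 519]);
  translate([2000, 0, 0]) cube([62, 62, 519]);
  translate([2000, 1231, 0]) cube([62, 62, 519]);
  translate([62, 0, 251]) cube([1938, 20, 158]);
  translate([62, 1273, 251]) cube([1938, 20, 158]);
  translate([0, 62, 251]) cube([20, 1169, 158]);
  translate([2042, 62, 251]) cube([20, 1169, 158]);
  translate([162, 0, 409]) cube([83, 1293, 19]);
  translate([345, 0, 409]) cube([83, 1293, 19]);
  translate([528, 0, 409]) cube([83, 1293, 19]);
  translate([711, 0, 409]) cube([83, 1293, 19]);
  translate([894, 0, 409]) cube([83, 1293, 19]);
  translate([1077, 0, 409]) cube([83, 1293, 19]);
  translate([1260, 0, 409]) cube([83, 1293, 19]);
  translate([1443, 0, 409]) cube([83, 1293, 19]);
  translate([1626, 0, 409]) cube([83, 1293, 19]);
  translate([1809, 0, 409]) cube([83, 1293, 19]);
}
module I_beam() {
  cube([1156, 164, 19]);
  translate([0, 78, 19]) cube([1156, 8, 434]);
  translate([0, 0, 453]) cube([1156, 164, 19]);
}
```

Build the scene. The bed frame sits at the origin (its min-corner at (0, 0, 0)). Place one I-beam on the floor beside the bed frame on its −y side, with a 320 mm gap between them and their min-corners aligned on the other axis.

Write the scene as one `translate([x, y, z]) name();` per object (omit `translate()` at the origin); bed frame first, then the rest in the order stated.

bed_frame();
translate([0, -484, 0]) I_beam();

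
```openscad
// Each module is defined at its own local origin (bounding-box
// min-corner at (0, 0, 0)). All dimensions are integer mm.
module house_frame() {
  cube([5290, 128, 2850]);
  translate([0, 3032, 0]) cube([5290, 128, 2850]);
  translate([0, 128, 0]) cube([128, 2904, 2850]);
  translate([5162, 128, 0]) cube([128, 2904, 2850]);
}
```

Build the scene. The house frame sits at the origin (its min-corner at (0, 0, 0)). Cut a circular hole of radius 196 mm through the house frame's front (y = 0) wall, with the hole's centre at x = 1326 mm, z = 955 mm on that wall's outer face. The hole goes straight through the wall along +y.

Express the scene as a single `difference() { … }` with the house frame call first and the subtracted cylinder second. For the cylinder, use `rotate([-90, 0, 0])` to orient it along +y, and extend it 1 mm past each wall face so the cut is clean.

difference() {
  house_frame();
  translate([1326, -1, 955]) rotate([-90, 0, 0]) cylinder(h = 130, r = 196);
}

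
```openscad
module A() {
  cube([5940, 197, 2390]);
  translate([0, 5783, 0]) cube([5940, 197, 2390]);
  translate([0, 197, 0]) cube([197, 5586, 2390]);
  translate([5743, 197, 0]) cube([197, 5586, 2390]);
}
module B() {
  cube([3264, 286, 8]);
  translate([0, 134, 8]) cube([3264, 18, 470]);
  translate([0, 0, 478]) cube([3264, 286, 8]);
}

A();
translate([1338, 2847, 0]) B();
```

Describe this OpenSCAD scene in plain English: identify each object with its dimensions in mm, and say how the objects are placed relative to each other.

A is the wall frame of a small rectangular building: four walls, each 2390 mm tall and 197 mm thick, enclosing a footprint 5940 mm (x) by 5980 mm (y) outside-to-outside, with no floor or roof. The front and back walls (the −y and +y sides) span the full width; the two side walls fit between them.

B is an I-beam lying along x, 3264 mm long. Overall section height 486 mm. Two flanges 286 mm wide (y) and 8 mm thick, one on the floor and one at the top; a web 18 mm thick runs between them, centred on the flange width.

The I-beam sits inside the house frame, centred.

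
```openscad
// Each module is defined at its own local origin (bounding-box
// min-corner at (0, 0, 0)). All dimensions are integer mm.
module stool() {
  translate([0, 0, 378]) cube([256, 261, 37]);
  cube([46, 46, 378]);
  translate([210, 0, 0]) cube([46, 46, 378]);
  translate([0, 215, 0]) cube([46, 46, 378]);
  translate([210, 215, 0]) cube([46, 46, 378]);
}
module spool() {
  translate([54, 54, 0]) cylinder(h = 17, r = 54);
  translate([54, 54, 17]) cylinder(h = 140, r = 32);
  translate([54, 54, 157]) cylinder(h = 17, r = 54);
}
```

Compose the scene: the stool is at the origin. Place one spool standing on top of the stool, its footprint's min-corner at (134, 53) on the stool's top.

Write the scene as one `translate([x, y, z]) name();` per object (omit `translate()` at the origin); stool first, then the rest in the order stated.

stool();
translate([134, 53, 415]) spool();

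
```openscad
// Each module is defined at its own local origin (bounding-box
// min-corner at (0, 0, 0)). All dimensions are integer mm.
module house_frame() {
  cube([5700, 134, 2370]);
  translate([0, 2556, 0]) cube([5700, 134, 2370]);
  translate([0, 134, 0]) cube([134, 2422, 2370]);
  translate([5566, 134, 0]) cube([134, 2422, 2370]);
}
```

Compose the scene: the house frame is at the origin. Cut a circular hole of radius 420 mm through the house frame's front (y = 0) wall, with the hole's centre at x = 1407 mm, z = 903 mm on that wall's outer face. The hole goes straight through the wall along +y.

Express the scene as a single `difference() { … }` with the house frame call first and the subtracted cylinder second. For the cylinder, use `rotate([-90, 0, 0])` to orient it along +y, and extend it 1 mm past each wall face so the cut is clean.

difference() {
  house_frame();
  translate([1407, -1, 903]) rotate([-90, 0, 0]) cylinder(h = 136, r = 420);
}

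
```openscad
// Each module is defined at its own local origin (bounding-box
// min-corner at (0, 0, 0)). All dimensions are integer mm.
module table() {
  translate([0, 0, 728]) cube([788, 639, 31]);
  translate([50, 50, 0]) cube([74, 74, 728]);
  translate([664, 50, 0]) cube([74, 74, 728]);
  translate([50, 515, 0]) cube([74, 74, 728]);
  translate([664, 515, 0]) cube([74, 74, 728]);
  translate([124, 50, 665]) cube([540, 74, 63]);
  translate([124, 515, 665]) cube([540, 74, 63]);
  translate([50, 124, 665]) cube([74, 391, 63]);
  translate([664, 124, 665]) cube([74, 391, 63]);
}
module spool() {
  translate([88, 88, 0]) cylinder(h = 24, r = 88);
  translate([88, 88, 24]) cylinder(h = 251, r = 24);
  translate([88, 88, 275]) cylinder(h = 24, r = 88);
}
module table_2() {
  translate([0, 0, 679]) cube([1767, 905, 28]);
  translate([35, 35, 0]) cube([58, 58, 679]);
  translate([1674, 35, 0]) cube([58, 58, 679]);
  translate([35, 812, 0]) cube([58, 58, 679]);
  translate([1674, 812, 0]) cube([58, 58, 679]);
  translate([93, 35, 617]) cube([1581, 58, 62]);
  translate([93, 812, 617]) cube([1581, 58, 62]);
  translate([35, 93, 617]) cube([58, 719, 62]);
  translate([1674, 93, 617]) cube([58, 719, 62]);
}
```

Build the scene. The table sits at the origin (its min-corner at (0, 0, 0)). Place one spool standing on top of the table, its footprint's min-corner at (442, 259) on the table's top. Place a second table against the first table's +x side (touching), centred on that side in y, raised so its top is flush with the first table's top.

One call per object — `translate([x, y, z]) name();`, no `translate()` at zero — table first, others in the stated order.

table();
translate([442, 259, 759]) spool();
translate([788, -133, 52]) table_2();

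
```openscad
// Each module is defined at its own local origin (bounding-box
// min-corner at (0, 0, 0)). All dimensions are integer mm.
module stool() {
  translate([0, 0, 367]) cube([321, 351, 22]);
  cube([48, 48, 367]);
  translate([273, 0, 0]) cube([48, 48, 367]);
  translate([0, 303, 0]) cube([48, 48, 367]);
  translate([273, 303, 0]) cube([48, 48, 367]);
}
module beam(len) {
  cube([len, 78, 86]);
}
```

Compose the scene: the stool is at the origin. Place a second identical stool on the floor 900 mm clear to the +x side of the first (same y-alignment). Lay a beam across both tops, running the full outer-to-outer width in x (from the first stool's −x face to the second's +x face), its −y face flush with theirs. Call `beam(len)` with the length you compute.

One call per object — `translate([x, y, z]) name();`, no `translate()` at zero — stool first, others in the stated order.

stool();
translate([1221, 0, 0]) stool();
translate([0, 0, 389]) beam(1542);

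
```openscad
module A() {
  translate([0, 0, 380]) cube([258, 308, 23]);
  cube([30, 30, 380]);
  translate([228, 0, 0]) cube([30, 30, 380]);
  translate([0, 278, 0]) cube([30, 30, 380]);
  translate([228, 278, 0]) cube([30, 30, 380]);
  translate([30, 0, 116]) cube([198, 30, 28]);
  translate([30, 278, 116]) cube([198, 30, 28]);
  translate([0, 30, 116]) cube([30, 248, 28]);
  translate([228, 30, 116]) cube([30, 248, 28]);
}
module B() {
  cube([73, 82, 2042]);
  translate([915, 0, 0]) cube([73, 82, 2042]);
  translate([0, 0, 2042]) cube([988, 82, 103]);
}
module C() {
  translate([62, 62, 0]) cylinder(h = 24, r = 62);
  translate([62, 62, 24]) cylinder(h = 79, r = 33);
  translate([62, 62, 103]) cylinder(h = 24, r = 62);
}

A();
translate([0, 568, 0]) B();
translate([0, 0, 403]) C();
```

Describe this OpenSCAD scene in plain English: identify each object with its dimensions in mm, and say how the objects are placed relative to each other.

A is a simple wooden stool: a rectangular seat 258 mm (x) by 308 mm (y), 23 mm thick, top face at z = 403 mm, on four square legs, each 30×30 mm in cross-section. The legs rest on z = 0, each flush with a corner of the seat. Four stretchers, 30 mm wide and 28 mm tall, connect adjacent legs with their undersides at z = 116 mm, each running between the inner faces of the legs it joins and aligned with the legs' outer faces on the other axis.

B is a rectangular door frame: two vertical jambs of 73×82 mm section, 2042 mm tall, with a clear opening 842 mm wide between their inner faces. A header 103 mm tall and 82 mm deep lies on top of the jambs and spans the full outside width.

C is a spool: two coaxial disc flanges of radius 62 mm and thickness 24 mm, joined by a core cylinder of radius 33 mm and height 79 mm. The lower flange rests on z = 0 and the three cylinders share a vertical axis.

The door frame is on the floor beside the stool on its +y side. The spool is on top of the stool.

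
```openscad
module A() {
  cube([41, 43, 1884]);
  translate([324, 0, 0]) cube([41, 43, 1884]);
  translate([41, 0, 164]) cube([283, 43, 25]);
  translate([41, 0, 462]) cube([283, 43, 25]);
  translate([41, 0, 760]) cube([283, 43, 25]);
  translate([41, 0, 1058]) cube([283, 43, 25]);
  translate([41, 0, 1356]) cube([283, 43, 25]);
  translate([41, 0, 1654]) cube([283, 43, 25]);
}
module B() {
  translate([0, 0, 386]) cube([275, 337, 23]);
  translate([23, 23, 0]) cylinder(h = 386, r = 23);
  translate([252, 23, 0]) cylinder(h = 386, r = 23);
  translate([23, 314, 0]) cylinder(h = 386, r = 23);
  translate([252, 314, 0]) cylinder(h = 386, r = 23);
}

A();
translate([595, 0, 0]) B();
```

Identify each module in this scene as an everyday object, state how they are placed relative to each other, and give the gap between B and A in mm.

The stool's nearest face is 230 mm from the ladder's +x face.

A is a ladder. B is a stool. The stool is on the floor beside the ladder on its +x side. The gap between the stool and the ladder is 230 mm.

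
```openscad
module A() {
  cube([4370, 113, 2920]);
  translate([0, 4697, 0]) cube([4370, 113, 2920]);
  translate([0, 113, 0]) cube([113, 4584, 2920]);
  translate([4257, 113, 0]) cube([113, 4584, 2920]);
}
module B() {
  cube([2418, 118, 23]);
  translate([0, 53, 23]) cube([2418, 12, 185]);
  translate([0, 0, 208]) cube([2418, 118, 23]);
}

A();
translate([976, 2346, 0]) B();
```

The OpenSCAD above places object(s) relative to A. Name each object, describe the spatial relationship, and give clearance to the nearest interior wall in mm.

Clearances: x = 863, y = 2233; minimum 863 mm.

A is a house frame. B is an I-beam. The I-beam sits inside the house frame, centred. The clearance to the nearest interior wall is 863 mm.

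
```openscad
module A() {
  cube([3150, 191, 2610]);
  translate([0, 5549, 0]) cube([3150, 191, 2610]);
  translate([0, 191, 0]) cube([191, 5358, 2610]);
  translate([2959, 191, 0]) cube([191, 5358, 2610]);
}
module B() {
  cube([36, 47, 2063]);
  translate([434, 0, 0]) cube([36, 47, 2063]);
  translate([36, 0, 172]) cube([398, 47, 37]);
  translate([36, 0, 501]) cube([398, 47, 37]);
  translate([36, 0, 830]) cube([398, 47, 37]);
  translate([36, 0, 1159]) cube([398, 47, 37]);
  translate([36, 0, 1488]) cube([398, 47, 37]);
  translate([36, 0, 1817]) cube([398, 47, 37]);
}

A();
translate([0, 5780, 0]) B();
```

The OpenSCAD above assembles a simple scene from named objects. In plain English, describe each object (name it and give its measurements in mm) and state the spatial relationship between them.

A is a box-shaped house frame (walls only): outside footprint 3150×5740 mm, wall height 2610 mm, wall thickness 191 mm. The two y-facing walls run the full x-width; the two x-facing walls fit between the inner faces of the y-facing walls.

B is a straight ladder. Two 36×47 mm vertical rails, 2063 mm tall, stand 470 mm apart (outside-to-outside) with their front faces coplanar on the −y side. 6 rungs, each 47 mm deep and 37 mm tall, span between the inner faces of the rails, front faces flush with the rails. The lowest rung's underside is at z = 172 mm and rungs are spaced 329 mm apart (underside to underside).

The ladder is on the floor beside the house frame on its +y side.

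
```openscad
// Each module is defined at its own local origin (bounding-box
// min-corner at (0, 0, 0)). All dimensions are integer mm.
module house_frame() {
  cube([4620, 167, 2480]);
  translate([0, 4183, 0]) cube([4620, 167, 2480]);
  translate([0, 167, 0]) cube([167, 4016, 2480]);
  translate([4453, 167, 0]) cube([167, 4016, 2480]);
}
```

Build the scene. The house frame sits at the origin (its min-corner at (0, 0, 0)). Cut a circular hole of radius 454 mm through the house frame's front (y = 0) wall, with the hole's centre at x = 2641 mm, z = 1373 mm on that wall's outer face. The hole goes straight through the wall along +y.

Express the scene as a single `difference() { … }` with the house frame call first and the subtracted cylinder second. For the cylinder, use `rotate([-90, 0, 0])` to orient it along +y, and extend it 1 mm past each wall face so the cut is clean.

difference() {
  house_frame();
  translate([2641, -1, 1373]) rotate([-90, 0, 0]) cylinder(h = 169, r = 454);
}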